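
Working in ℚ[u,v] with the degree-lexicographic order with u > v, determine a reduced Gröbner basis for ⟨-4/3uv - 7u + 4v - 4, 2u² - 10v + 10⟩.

G = {u² - 5v + 5, uv + 21/4u - 3v + 3, v² + 15/4u + 49/20v - 69/20}

f_1 = -4/3uv - 7u + 4v - 4, LT = uv.
f_2 = 2u² - 10v + 10, LT = u².

S(f_1,f_2): lcm = u²v. S = 21/4u² - 3uv + 5v² + 3u - 5v.
  leading term u²: subtract (21/8)·f_2 from 21/4u² - 3uv + 5v² + 3u - 5v → -3uv + 5v² + 3u + 85/4v - 105/4
  leading term uv: subtract (9/4)·f_1 from -3uv + 5v² + 3u + 85/4v - 105/4 → 5v² + 75/4u + 49/4v - 69/4
  leading term v²: no divisor's leading term divides it; move 5v² to the remainder.
  leading term u: no divisor's leading term divides it; move 75/4u to the remainder.
  leading term v: no divisor's leading term divides it; move 49/4v to the remainder.
  leading term 1: no divisor's leading term divides it; move -69/4 to the remainder.
  remainder 5v² + 75/4u + 49/4v - 69/4 ≠ 0; add g_3 = 5v² + 75/4u + 49/4v - 69/4 to the basis.

The other S-polynomials (S(f_1,g_3), S(f_2,g_3)) all reduce to 0 modulo the current basis, so we have a Gröbner basis.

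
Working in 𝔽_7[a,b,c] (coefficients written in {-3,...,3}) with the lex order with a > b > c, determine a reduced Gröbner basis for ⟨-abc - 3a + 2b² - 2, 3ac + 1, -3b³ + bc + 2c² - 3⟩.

f_1 = -abc - 3a + 2b² - 2, LT = abc.
f_2 = 3ac + 1, LT = ac.
f_3 = -3b³ + bc + 2c² - 3, LT = b³.

S(f_1,f_2): lcm = abc. S = 3a - 2b² + 2b + 2.
  reduce S modulo (f_1, f_2, f_3):
  remainder 3a - 2b² + 2b + 2 ≠ 0; add g_4 = 3a - 2b² + 2b + 2 to the basis.

S(f_1,f_3): lcm = ab³c. S = 3ab² - 2abc² + 3ac³ - ac - 2b⁴ + 2b².
  reduce S modulo (f_1, f_2, f_3, g_4):
  remainder 3b²c - 3bc - 3c - 2 ≠ 0; add g_5 = 3b²c - 3bc - 3c - 2 to the basis.

S(f_1,g_4): lcm = abc. S = 3a + 3b³c - 3b²c - 2b² - 3bc + 2.
  reduce S modulo (f_1, f_2, f_3, g_4, g_5):
  remainder bc² + bc - 2b + 2c³ + c - 2 ≠ 0; add g_6 = bc² + bc - 2b + 2c³ + c - 2 to the basis.

S(f_3,g_6): lcm = b³c². S = -b³c + 2b³ - 2b²c³ - b²c + 2b² + 2bc³ - 3c⁴ + c².
  reduce S modulo (f_1, f_2, f_3, g_4, g_5, g_6):
  remainder 2b² - 3b - 3c⁴ - 2c³ + c² - 2c - 1 ≠ 0; add g_7 = 2b² - 3b - 3c⁴ - 2c³ + c² - 2c - 1 to the basis.

S(f_3,g_7): lcm = b³. S = -2b² - 2bc⁴ + bc³ + 3bc² + 3bc - 3b - 3c² + 1.
  reduce S modulo (f_1, f_2, f_3, g_4, g_5, g_6, g_7):
  remainder -bc - 3c⁵ - 2c⁴ + c³ - 2c² + c - 1 ≠ 0; add g_8 = -bc - 3c⁵ - 2c⁴ + c³ - 2c² + c - 1 to the basis.

S(g_6,g_7): lcm = b²c². S = b²c - 2b² + 2bc³ - 2bc² + bc - 2b - 2c⁶ + c⁵ + 3c⁴ + c³ - 3c².
  reduce S modulo (f_1, f_2, f_3, g_4, g_5, g_6, g_7, g_8):
  remainder b - 2c⁶ - c⁵ - 3c⁴ + 3c³ - 3c² + 3c - 2 ≠ 0; add g_9 = b - 2c⁶ - c⁵ - 3c⁴ + 3c³ - 3c² + 3c - 2 to the basis.

S(f_3,g_9): lcm = b³. S = 2b²c⁶ + b²c⁵ + 3b²c⁴ - 3b²c³ + 3b²c² - 3b²c + 2b² + 2bc - 3c² + 1.
  reduce S modulo (f_1, f_2, f_3, g_4, g_5, g_6, g_7, g_8, g_9):
  remainder 3c⁷ - 2c⁶ + 2c⁵ + 2c⁴ + 3c³ + 2c² - 2c - 2 ≠ 0; add g_10 = 3c⁷ - 2c⁶ + 2c⁵ + 2c⁴ + 3c³ + 2c² - 2c - 2 to the basis.

The other S-polynomials (S(f_2,f_3), S(f_2,g_4), S(f_3,g_4), S(f_1,g_5), S(f_2,g_5), S(f_3,g_5), S(g_4,g_5), S(f_1,g_6), S(f_2,g_6), S(g_4,g_6), S(g_5,g_6), S(f_1,g_7), S(f_2,g_7), S(g_4,g_7), S(g_5,g_7), S(f_1,g_8), S(f_2,g_8), S(f_3,g_8), S(g_4,g_8), S(g_5,g_8), S(g_6,g_8), S(g_7,g_8), S(f_1,g_9), S(f_2,g_9), S(g_4,g_9), S(g_5,g_9), S(g_6,g_9), S(g_7,g_9), S(g_8,g_9), S(f_1,g_10), S(f_2,g_10), S(f_3,g_10), S(g_4,g_10), S(g_5,g_10), S(g_6,g_10), S(g_7,g_10), S(g_8,g_10), S(g_9,g_10)) all reduce to 0 modulo the current basis, so we have a Gröbner basis.
Inter-reduce: drop elements whose leading term is divisible by another's, tail-reduce, and make monic.

G = {a - 3c⁶ + 2c⁵ - 2c⁴ - 2c³ - 3c² - 2c + 2, b - 2c⁶ - c⁵ - 3c⁴ + 3c³ - 3c² + 3c - 2, c⁷ - 3c⁶ + 3c⁵ + 3c⁴ + c³ + 3c² - 3c - 3}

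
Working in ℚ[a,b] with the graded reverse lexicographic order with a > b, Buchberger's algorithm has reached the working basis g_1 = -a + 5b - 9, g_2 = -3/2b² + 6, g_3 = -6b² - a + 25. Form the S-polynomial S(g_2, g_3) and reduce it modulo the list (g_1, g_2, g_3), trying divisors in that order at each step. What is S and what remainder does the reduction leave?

lcm(LM(g_2), LM(g_3)) = b².
S = (lcm/LT(g_2))·g_2 − (lcm/LT(g_3))·g_3 = -⅙a + ⅙.
Reduce S modulo (g_1, g_2, g_3) in that order:
  leading term a: subtract (⅙)·g_1 from -⅙a + ⅙ → -⅚b + 5/3
  leading term b: no divisor's leading term divides it; move -⅚b to the remainder.
  leading term 1: no divisor's leading term divides it; move 5/3 to the remainder.
The remainder -⅚b + 5/3 is nonzero, so it would be added as the next basis element.

S(g_2, g_3) = -⅙a + ⅙; remainder on division = -⅚b + 5/3.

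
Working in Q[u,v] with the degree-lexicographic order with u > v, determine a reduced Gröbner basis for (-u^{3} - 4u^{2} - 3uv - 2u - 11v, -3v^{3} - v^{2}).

G = {u^{3} + 4u^{2} + 3uv + 2u + 11v, v^{3} + \tfrac{1}{3}v^{2}}

f_1 = -u^{3} - 4u^{2} - 3uv - 2u - 11v, LT = u^{3}.
f_2 = -3v^{3} - v^{2}, LT = v^{3}.

The S-polynomials (S(f_1,f_2)) all reduce to 0 modulo the current basis, so we have a Gröbner basis.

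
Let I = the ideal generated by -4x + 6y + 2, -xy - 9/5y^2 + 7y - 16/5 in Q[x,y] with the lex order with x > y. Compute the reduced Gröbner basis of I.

f_1 = -4x + 6y + 2, LT = x.
f_2 = -xy - 9/5y^2 + 7y - 16/5, LT = xy.

S(f_1,f_2): lcm = xy. S = -33/10y^2 + 13/2y - 16/5.
  reduce S modulo (f_1, f_2):
  remainder -33/10y^2 + 13/2y - 16/5 ≠ 0; add g_3 = -33/10y^2 + 13/2y - 16/5 to the basis.

The other S-polynomials (S(f_1,g_3), S(f_2,g_3)) all reduce to 0 modulo the current basis, so we have a Gröbner basis.
Inter-reduce: drop elements whose leading term is divisible by another's, tail-reduce, and make monic.

G = {x - 3/2y - 1/2, y^2 - 65/33y + 32/33}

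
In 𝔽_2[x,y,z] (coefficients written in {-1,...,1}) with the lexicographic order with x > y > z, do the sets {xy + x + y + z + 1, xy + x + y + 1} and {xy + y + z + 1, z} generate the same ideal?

Since reduced Gröbner bases are canonical representatives of ideals under a given ordering, it suffices to compute and compare them.
Buchberger on the first generating set:
f_1 = xy + x + y + z + 1, LT = xy.
f_2 = xy + x + y + 1, LT = xy.

S(f_1,f_2): lcm = xy. S = z.
  reduce S modulo (f_1, f_2):
  remainder z ≠ 0; add g_3 = z to the basis.

The other S-polynomials (S(f_1,g_3), S(f_2,g_3)) all reduce to 0 modulo the current basis, so we have a Gröbner basis.
Inter-reduce: drop elements whose leading term is divisible by another's, tail-reduce, and make monic.
Reduced Gröbner basis: {xy + x + y + 1, z}.

Buchberger on the second generating set:
h_1 = xy + y + z + 1, LT = xy.
h_2 = z, LT = z.

The S-polynomials (S(h_1,h_2)) all reduce to 0 modulo the current basis, so we have a Gröbner basis.
Inter-reduce: drop elements whose leading term is divisible by another's, tail-reduce, and make monic.
Reduced Gröbner basis: {xy + y + 1, z}.

Since the reduced bases disagree, the two ideals are not the same.

No, the ideals differ.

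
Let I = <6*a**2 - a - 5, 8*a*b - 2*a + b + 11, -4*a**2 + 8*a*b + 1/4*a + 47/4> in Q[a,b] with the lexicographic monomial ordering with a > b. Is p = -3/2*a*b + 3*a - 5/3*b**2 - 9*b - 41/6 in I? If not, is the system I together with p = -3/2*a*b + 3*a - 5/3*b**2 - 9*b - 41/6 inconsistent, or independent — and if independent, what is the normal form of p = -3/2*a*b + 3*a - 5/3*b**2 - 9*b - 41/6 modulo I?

First compute the reduced Gröbner basis of I by Buchberger's algorithm.
f_1 = 6*a**2 - a - 5, LT = a**2.
f_2 = 8*a*b - 2*a + b + 11, LT = a*b.
f_3 = -4*a**2 + 8*a*b + 1/4*a + 47/4, LT = a**2.

S(f_1,f_2): lcm = a**2*b. S = 1/4*a**2 - 7/24*a*b - 11/8*a - 5/6*b.
  leading term a**2: subtract (1/24)·f_1 from 1/4*a**2 - 7/24*a*b - 11/8*a - 5/6*b → -7/24*a*b - 4/3*a - 5/6*b + 5/24
  leading term a*b: subtract (-7/192)·f_2 from -7/24*a*b - 4/3*a - 5/6*b + 5/24 → -45/32*a - 51/64*b + 39/64
  leading term a: no divisor's leading term divides it; move -45/32*a to the remainder.
  leading term b: no divisor's leading term divides it; move -51/64*b to the remainder.
  leading term 1: no divisor's leading term divides it; move 39/64 to the remainder.
  remainder -45/32*a - 51/64*b + 39/64 ≠ 0; add h_4 = -45/32*a - 51/64*b + 39/64 to the basis.

S(f_1,f_3): lcm = a**2. S = 2*a*b - 5/48*a + 101/48.
  leading term a*b: subtract (1/4)·f_2 from 2*a*b - 5/48*a + 101/48 → 19/48*a - 1/4*b - 31/48
  leading term a: subtract (-38/135)·h_4 from 19/48*a - 1/4*b - 31/48 → -683/1440*b - 683/1440
  leading term b: no divisor's leading term divides it; move -683/1440*b to the remainder.
  leading term 1: no divisor's leading term divides it; move -683/1440 to the remainder.
  remainder -683/1440*b - 683/1440 ≠ 0; add h_5 = -683/1440*b - 683/1440 to the basis.

The other S-polynomials (S(f_2,f_3), S(f_1,h_4), S(f_2,h_4), S(f_3,h_4), S(f_1,h_5), S(f_2,h_5), S(f_3,h_5), S(h_4,h_5)) all reduce to 0 modulo the current basis, so we have a Gröbner basis.
Inter-reduce: drop elements whose leading term is divisible by another's, tail-reduce, and make monic.
Reduced Gröbner basis: {a - 1, b + 1}.
Label its elements g_1 = a - 1, g_2 = b + 1.

Reduce p = -3/2*a*b + 3*a - 5/3*b**2 - 9*b - 41/6 modulo G:
  leading term a*b: subtract (-3/2*b)·g_1 from -3/2*a*b + 3*a - 5/3*b**2 - 9*b - 41/6 → 3*a - 5/3*b**2 - 21/2*b - 41/6
  leading term a: subtract (3)·g_1 from 3*a - 5/3*b**2 - 21/2*b - 41/6 → -5/3*b**2 - 21/2*b - 23/6
  leading term b**2: subtract (-5/3*b)·g_2 from -5/3*b**2 - 21/2*b - 23/6 → -53/6*b - 23/6
  leading term b: subtract (-53/6)·g_2 from -53/6*b - 23/6 → 5
  leading term 1: no divisor's leading term divides it; move 5 to the remainder.
  normal form = 5.
The normal form is nonzero, so p ∉ I. Since p minus its normal form lies in I, I + (p) = I + (r) where r = 5; decide whether this ideal is the whole ring.
Here r = 5 is a nonzero constant, hence a unit: 1 ∈ I + (p), the Gröbner basis of I + (p) is {1}, and the enlarged system has no common solution — adjoining p is inconsistent.

Adjoining -3/2*a*b + 3*a - 5/3*b**2 - 9*b - 41/6 makes the ideal the whole ring: the system is inconsistent.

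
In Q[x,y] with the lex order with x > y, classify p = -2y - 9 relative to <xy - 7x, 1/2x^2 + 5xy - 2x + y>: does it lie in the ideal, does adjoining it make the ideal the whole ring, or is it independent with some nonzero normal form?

First compute the reduced Gröbner basis of I by Buchberger's algorithm.
f_1 = xy - 7x, LT = xy.
f_2 = 1/2x^2 + 5xy - 2x + y, LT = x^2.

S(f_1,f_2): lcm = x^2y. S = -7x^2 - 10xy^2 + 4xy - 2y^2.
  leading term x^2: subtract (-14)·f_2 from -7x^2 - 10xy^2 + 4xy - 2y^2 → -10xy^2 + 74xy - 28x - 2y^2 + 14y
  leading term xy^2: subtract (-10y)·f_1 from -10xy^2 + 74xy - 28x - 2y^2 + 14y → 4xy - 28x - 2y^2 + 14y
  leading term xy: subtract (4)·f_1 from 4xy - 28x - 2y^2 + 14y → -2y^2 + 14y
  leading term y^2: no divisor's leading term divides it; move -2y^2 to the remainder.
  leading term y: no divisor's leading term divides it; move 14y to the remainder.
  remainder -2y^2 + 14y ≠ 0; add h_3 = -2y^2 + 14y to the basis.

The other S-polynomials (S(f_1,h_3), S(f_2,h_3)) all reduce to 0 modulo the current basis, so we have a Gröbner basis.
Inter-reduce: drop elements whose leading term is divisible by another's, tail-reduce, and make monic.
Reduced Gröbner basis: {x^2 + 66x + 2y, xy - 7x, y^2 - 7y}.
Label its elements g_1 = x^2 + 66x + 2y, g_2 = xy - 7x, g_3 = y^2 - 7y.

Reduce p = -2y - 9 modulo G:
  leading term y: no divisor's leading term divides it; move -2y to the remainder.
  leading term 1: no divisor's leading term divides it; move -9 to the remainder.
  normal form = -2y - 9.
The normal form is nonzero, so p ∉ I. Since p minus its normal form lies in I, I + (p) = I + (r) where r = -2y - 9; decide whether this ideal is the whole ring.
Run Buchberger on G together with r (pairs among the g_i already reduce to 0 since G is a Gröbner basis):
g_1 = x^2 + 66x + 2y, LT = x^2.
g_2 = xy - 7x, LT = xy.
g_3 = y^2 - 7y, LT = y^2.
r = -2y - 9, LT = y.

S(g_2,r): lcm = xy. S = -23/2x.
  leading term x: no divisor's leading term divides it; move -23/2x to the remainder.
  remainder -23/2x ≠ 0; add m_5 = -23/2x to the basis.

S(g_3,r): lcm = y^2. S = -23/2y.
  leading term y: subtract (23/4)·r from -23/2y → 207/4
  leading term 1: no divisor's leading term divides it; move 207/4 to the remainder.
  remainder 207/4 ≠ 0; add m_6 = 207/4 to the basis.

The other S-polynomials (S(g_1,g_2), S(g_1,g_3), S(g_1,r), S(g_2,g_3), S(g_1,m_5), S(g_2,m_5), S(g_3,m_5), S(r,m_5), S(g_1,m_6), S(g_2,m_6), S(g_3,m_6), S(r,m_6), S(m_5,m_6)) all reduce to 0 modulo the current basis, so we have a Gröbner basis.
Inter-reduce: drop elements whose leading term is divisible by another's, tail-reduce, and make monic.
Reduced Gröbner basis: {1}.
The reduced Gröbner basis of I + (p) is {1}: the ideal is the whole ring, so the enlarged system has no common solution — adjoining p is inconsistent.

The remainder on division by a Gröbner basis is unique — it is the normal form.

Adjoining -2y - 9 makes the ideal the whole ring: the system is inconsistent.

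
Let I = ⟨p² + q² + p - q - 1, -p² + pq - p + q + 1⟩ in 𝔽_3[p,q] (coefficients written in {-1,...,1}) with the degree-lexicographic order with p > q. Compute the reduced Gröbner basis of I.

G = {q³ - q² + q, p² + q² + p - q - 1, pq + q²}

f_1 = p² + q² + p - q - 1, LT = p².
f_2 = -p² + pq - p + q + 1, LT = p².

S(f_1,f_2): lcm = p². S = pq + q².
  leading term pq: no divisor's leading term divides it; move pq to the remainder.
  leading term q²: no divisor's leading term divides it; move q² to the remainder.
  remainder pq + q² ≠ 0; add g_3 = pq + q² to the basis.

S(f_1,g_3): lcm = p²q. S = -pq² + q³ + pq - q² - q.
  leading term pq²: subtract (-q)·g_3 from -pq² + q³ + pq - q² - q → -q³ + pq - q² - q
  leading term q³: no divisor's leading term divides it; move -q³ to the remainder.
  leading term pq: subtract (1)·g_3 from pq - q² - q → q² - q
  leading term q²: no divisor's leading term divides it; move q² to the remainder.
  leading term q: no divisor's leading term divides it; move -q to the remainder.
  remainder -q³ + q² - q ≠ 0; add g_4 = -q³ + q² - q to the basis.

The other S-polynomials (S(f_2,g_3), S(f_1,g_4), S(f_2,g_4), S(g_3,g_4)) all reduce to 0 modulo the current basis, so we have a Gröbner basis.
Inter-reduce: drop elements whose leading term is divisible by another's, tail-reduce, and make monic.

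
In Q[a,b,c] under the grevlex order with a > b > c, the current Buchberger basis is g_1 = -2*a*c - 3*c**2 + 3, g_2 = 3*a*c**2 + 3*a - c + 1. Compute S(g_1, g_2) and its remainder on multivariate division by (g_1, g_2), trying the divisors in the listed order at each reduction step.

S(g_1, g_2) = 3/2*c**3 - a - 7/6*c - 1/3; remainder on division = 3/2*c**3 - a - 7/6*c - 1/3.

lcm(LM(g_1), LM(g_2)) = a*c**2.
S = (lcm/LT(g_1))·g_1 − (lcm/LT(g_2))·g_2 = 3/2*c**3 - a - 7/6*c - 1/3.
Reduce S modulo (g_1, g_2) in that order:
  leading term c**3: no divisor's leading term divides it; move 3/2*c**3 to the remainder.
  leading term a: no divisor's leading term divides it; move -a to the remainder.
  leading term c: no divisor's leading term divides it; move -7/6*c to the remainder.
  leading term 1: no divisor's leading term divides it; move -1/3 to the remainder.
The remainder 3/2*c**3 - a - 7/6*c - 1/3 is nonzero, so it would be added as the next basis element.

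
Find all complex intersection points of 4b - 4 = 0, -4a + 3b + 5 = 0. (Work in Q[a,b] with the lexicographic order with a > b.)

{(2, 1)}

Compute a lex Gröbner basis by Buchberger's algorithm.
f_1 = 4b - 4, LT = b.
f_2 = -4a + 3b + 5, LT = a.

The S-polynomials (S(f_1,f_2)) all reduce to 0 modulo the current basis, so we have a Gröbner basis.
Inter-reduce: drop elements whose leading term is divisible by another's, tail-reduce, and make monic.
Reduced Gröbner basis: {a - 2, b - 1}.

The lex basis is triangular: the last element involves only b. Solving b - 1 = 0 gives b ∈ {1}; substituting each value into the earlier elements determines the remaining variables.
  b = 1: the earlier basis element becomes a - 2 = 0, giving a = 2 — point (2, 1).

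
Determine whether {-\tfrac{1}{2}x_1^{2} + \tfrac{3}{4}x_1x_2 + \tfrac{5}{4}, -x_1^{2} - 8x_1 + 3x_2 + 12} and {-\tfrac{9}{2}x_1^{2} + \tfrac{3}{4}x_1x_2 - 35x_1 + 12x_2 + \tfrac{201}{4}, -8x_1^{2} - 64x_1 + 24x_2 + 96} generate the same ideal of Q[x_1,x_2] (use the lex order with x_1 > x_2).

No, the ideals differ.

Since reduced Gröbner bases are canonical representatives of ideals under a given ordering, it suffices to compute and compare them.
Buchberger on the first generating set:
f_1 = -\tfrac{1}{2}x_1^{2} + \tfrac{3}{4}x_1x_2 + \tfrac{5}{4}, LT = x_1^{2}.
f_2 = -x_1^{2} - 8x_1 + 3x_2 + 12, LT = x_1^{2}.

S(f_1,f_2): lcm = x_1^{2}. S = -\tfrac{3}{2}x_1x_2 - 8x_1 + 3x_2 + \tfrac{19}{2}.
  leading term x_1x_2: no divisor's leading term divides it; move -\tfrac{3}{2}x_1x_2 to the remainder.
  leading term x_1: no divisor's leading term divides it; move -8x_1 to the remainder.
  leading term x_2: no divisor's leading term divides it; move 3x_2 to the remainder.
  leading term 1: no divisor's leading term divides it; move \tfrac{19}{2} to the remainder.
  remainder -\tfrac{3}{2}x_1x_2 - 8x_1 + 3x_2 + \tfrac{19}{2} ≠ 0; add g_3 = -\tfrac{3}{2}x_1x_2 - 8x_1 + 3x_2 + \tfrac{19}{2} to the basis.

S(f_1,g_3): lcm = x_1^{2}x_2. S = -\tfrac{16}{3}x_1^{2} - \tfrac{3}{2}x_1x_2^{2} + 2x_1x_2 + \tfrac{19}{3}x_1 - \tfrac{5}{2}x_2.
  leading term x_1^{2}: subtract (\tfrac{32}{3})·f_1 from -\tfrac{16}{3}x_1^{2} - \tfrac{3}{2}x_1x_2^{2} + 2x_1x_2 + \tfrac{19}{3}x_1 - \tfrac{5}{2}x_2 → -\tfrac{3}{2}x_1x_2^{2} - 6x_1x_2 + \tfrac{19}{3}x_1 - \tfrac{5}{2}x_2 - \tfrac{40}{3}
  leading term x_1x_2^{2}: subtract (x_2)·g_3 from -\tfrac{3}{2}x_1x_2^{2} - 6x_1x_2 + \tfrac{19}{3}x_1 - \tfrac{5}{2}x_2 - \tfrac{40}{3} → 2x_1x_2 + \tfrac{19}{3}x_1 - 3x_2^{2} - 12x_2 - \tfrac{40}{3}
  leading term x_1x_2: subtract (-\tfrac{4}{3})·g_3 from 2x_1x_2 + \tfrac{19}{3}x_1 - 3x_2^{2} - 12x_2 - \tfrac{40}{3} → -\tfrac{13}{3}x_1 - 3x_2^{2} - 8x_2 - \tfrac{2}{3}
  leading term x_1: no divisor's leading term divides it; move -\tfrac{13}{3}x_1 to the remainder.
  leading term x_2^{2}: no divisor's leading term divides it; move -3x_2^{2} to the remainder.
  leading term x_2: no divisor's leading term divides it; move -8x_2 to the remainder.
  leading term 1: no divisor's leading term divides it; move -\tfrac{2}{3} to the remainder.
  remainder -\tfrac{13}{3}x_1 - 3x_2^{2} - 8x_2 - \tfrac{2}{3} ≠ 0; add g_4 = -\tfrac{13}{3}x_1 - 3x_2^{2} - 8x_2 - \tfrac{2}{3} to the basis.

S(g_3,g_4): lcm = x_1x_2. S = \tfrac{16}{3}x_1 - \tfrac{9}{13}x_2^{3} - \tfrac{24}{13}x_2^{2} - \tfrac{28}{13}x_2 - \tfrac{19}{3}.
  leading term x_1: subtract (-\tfrac{16}{13})·g_4 from \tfrac{16}{3}x_1 - \tfrac{9}{13}x_2^{3} - \tfrac{24}{13}x_2^{2} - \tfrac{28}{13}x_2 - \tfrac{19}{3} → -\tfrac{9}{13}x_2^{3} - \tfrac{72}{13}x_2^{2} - 12x_2 - \tfrac{93}{13}
  leading term x_2^{3}: no divisor's leading term divides it; move -\tfrac{9}{13}x_2^{3} to the remainder.
  leading term x_2^{2}: no divisor's leading term divides it; move -\tfrac{72}{13}x_2^{2} to the remainder.
  leading term x_2: no divisor's leading term divides it; move -12x_2 to the remainder.
  leading term 1: no divisor's leading term divides it; move -\tfrac{93}{13} to the remainder.
  remainder -\tfrac{9}{13}x_2^{3} - \tfrac{72}{13}x_2^{2} - 12x_2 - \tfrac{93}{13} ≠ 0; add g_5 = -\tfrac{9}{13}x_2^{3} - \tfrac{72}{13}x_2^{2} - 12x_2 - \tfrac{93}{13} to the basis.

The other S-polynomials (S(f_2,g_3), S(f_1,g_4), S(f_2,g_4), S(f_1,g_5), S(f_2,g_5), S(g_3,g_5), S(g_4,g_5)) all reduce to 0 modulo the current basis, so we have a Gröbner basis.
Inter-reduce: drop elements whose leading term is divisible by another's, tail-reduce, and make monic.
Reduced Gröbner basis: {x_1 + \tfrac{9}{13}x_2^{2} + \tfrac{24}{13}x_2 + \tfrac{2}{13}, x_2^{3} + 8x_2^{2} + \tfrac{52}{3}x_2 + \tfrac{31}{3}}.

Buchberger on the second generating set:
h_1 = -\tfrac{9}{2}x_1^{2} + \tfrac{3}{4}x_1x_2 - 35x_1 + 12x_2 + \tfrac{201}{4}, LT = x_1^{2}.
h_2 = -8x_1^{2} - 64x_1 + 24x_2 + 96, LT = x_1^{2}.

S(h_1,h_2): lcm = x_1^{2}. S = -\tfrac{1}{6}x_1x_2 - \tfrac{2}{9}x_1 + \tfrac{1}{3}x_2 + \tfrac{5}{6}.
  leading term x_1x_2: no divisor's leading term divides it; move -\tfrac{1}{6}x_1x_2 to the remainder.
  leading term x_1: no divisor's leading term divides it; move -\tfrac{2}{9}x_1 to the remainder.
  leading term x_2: no divisor's leading term divides it; move \tfrac{1}{3}x_2 to the remainder.
  leading term 1: no divisor's leading term divides it; move \tfrac{5}{6} to the remainder.
  remainder -\tfrac{1}{6}x_1x_2 - \tfrac{2}{9}x_1 + \tfrac{1}{3}x_2 + \tfrac{5}{6} ≠ 0; add k_3 = -\tfrac{1}{6}x_1x_2 - \tfrac{2}{9}x_1 + \tfrac{1}{3}x_2 + \tfrac{5}{6} to the basis.

S(h_1,k_3): lcm = x_1^{2}x_2. S = -\tfrac{4}{3}x_1^{2} - \tfrac{1}{6}x_1x_2^{2} + \tfrac{88}{9}x_1x_2 + 5x_1 - \tfrac{8}{3}x_2^{2} - \tfrac{67}{6}x_2.
  leading term x_1^{2}: subtract (\tfrac{8}{27})·h_1 from -\tfrac{4}{3}x_1^{2} - \tfrac{1}{6}x_1x_2^{2} + \tfrac{88}{9}x_1x_2 + 5x_1 - \tfrac{8}{3}x_2^{2} - \tfrac{67}{6}x_2 → -\tfrac{1}{6}x_1x_2^{2} + \tfrac{86}{9}x_1x_2 + \tfrac{415}{27}x_1 - \tfrac{8}{3}x_2^{2} - \tfrac{265}{18}x_2 - \tfrac{134}{9}
  leading term x_1x_2^{2}: subtract (x_2)·k_3 from -\tfrac{1}{6}x_1x_2^{2} + \tfrac{86}{9}x_1x_2 + \tfrac{415}{27}x_1 - \tfrac{8}{3}x_2^{2} - \tfrac{265}{18}x_2 - \tfrac{134}{9} → \tfrac{88}{9}x_1x_2 + \tfrac{415}{27}x_1 - 3x_2^{2} - \tfrac{140}{9}x_2 - \tfrac{134}{9}
  leading term x_1x_2: subtract (-\tfrac{176}{3})·k_3 from \tfrac{88}{9}x_1x_2 + \tfrac{415}{27}x_1 - 3x_2^{2} - \tfrac{140}{9}x_2 - \tfrac{134}{9} → \tfrac{7}{3}x_1 - 3x_2^{2} + 4x_2 + 34
  leading term x_1: no divisor's leading term divides it; move \tfrac{7}{3}x_1 to the remainder.
  leading term x_2^{2}: no divisor's leading term divides it; move -3x_2^{2} to the remainder.
  leading term x_2: no divisor's leading term divides it; move 4x_2 to the remainder.
  leading term 1: no divisor's leading term divides it; move 34 to the remainder.
  remainder \tfrac{7}{3}x_1 - 3x_2^{2} + 4x_2 + 34 ≠ 0; add k_4 = \tfrac{7}{3}x_1 - 3x_2^{2} + 4x_2 + 34 to the basis.

S(k_3,k_4): lcm = x_1x_2. S = \tfrac{4}{3}x_1 + \tfrac{9}{7}x_2^{3} - \tfrac{12}{7}x_2^{2} - \tfrac{116}{7}x_2 - 5.
  leading term x_1: subtract (\tfrac{4}{7})·k_4 from \tfrac{4}{3}x_1 + \tfrac{9}{7}x_2^{3} - \tfrac{12}{7}x_2^{2} - \tfrac{116}{7}x_2 - 5 → \tfrac{9}{7}x_2^{3} - \tfrac{132}{7}x_2 - \tfrac{171}{7}
  leading term x_2^{3}: no divisor's leading term divides it; move \tfrac{9}{7}x_2^{3} to the remainder.
  leading term x_2: no divisor's leading term divides it; move -\tfrac{132}{7}x_2 to the remainder.
  leading term 1: no divisor's leading term divides it; move -\tfrac{171}{7} to the remainder.
  remainder \tfrac{9}{7}x_2^{3} - \tfrac{132}{7}x_2 - \tfrac{171}{7} ≠ 0; add k_5 = \tfrac{9}{7}x_2^{3} - \tfrac{132}{7}x_2 - \tfrac{171}{7} to the basis.

The other S-polynomials (S(h_2,k_3), S(h_1,k_4), S(h_2,k_4), S(h_1,k_5), S(h_2,k_5), S(k_3,k_5), S(k_4,k_5)) all reduce to 0 modulo the current basis, so we have a Gröbner basis.
Inter-reduce: drop elements whose leading term is divisible by another's, tail-reduce, and make monic.
Reduced Gröbner basis: {x_1 - \tfrac{9}{7}x_2^{2} + \tfrac{12}{7}x_2 + \tfrac{102}{7}, x_2^{3} - \tfrac{44}{3}x_2 - 19}.

The bases are distinct; the ideals are different.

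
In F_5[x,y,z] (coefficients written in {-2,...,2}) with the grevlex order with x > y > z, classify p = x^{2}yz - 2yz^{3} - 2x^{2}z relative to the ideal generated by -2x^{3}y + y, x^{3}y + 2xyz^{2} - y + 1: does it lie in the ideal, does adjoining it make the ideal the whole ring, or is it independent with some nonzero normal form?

First compute the reduced Gröbner basis of I by Buchberger's algorithm.
f_1 = -2x^{3}y + y, LT = x^{3}y.
f_2 = x^{3}y + 2xyz^{2} - y + 1, LT = x^{3}y.

S(f_1,f_2): lcm = x^{3}y. S = -2xyz^{2} - 2y - 1.
  leading term xyz^{2}: no divisor's leading term divides it; move -2xyz^{2} to the remainder.
  leading term y: no divisor's leading term divides it; move -2y to the remainder.
  leading term 1: no divisor's leading term divides it; move -1 to the remainder.
  remainder -2xyz^{2} - 2y - 1 ≠ 0; add h_3 = -2xyz^{2} - 2y - 1 to the basis.

S(f_1,h_3): lcm = x^{3}yz^{2}. S = -x^{2}y + 2yz^{2} + 2x^{2}.
  leading term x^{2}y: no divisor's leading term divides it; move -x^{2}y to the remainder.
  leading term yz^{2}: no divisor's leading term divides it; move 2yz^{2} to the remainder.
  leading term x^{2}: no divisor's leading term divides it; move 2x^{2} to the remainder.
  remainder -x^{2}y + 2yz^{2} + 2x^{2} ≠ 0; add h_4 = -x^{2}y + 2yz^{2} + 2x^{2} to the basis.

S(f_2,h_3): lcm = x^{3}yz^{2}. S = 2xyz^{4} - x^{2}y - yz^{2} + 2x^{2} + z^{2}.
  leading term xyz^{4}: subtract (-z^{2})·h_3 from 2xyz^{4} - x^{2}y - yz^{2} + 2x^{2} + z^{2} → -x^{2}y + 2yz^{2} + 2x^{2}
  leading term x^{2}y: subtract (1)·h_4 from -x^{2}y + 2yz^{2} + 2x^{2} → 0
  remainder 0.

S(f_1,h_4): lcm = x^{3}y. S = 2xyz^{2} + 2x^{3} + 2y.
  leading term xyz^{2}: subtract (-1)·h_3 from 2xyz^{2} + 2x^{3} + 2y → 2x^{3} - 1
  leading term x^{3}: no divisor's leading term divides it; move 2x^{3} to the remainder.
  leading term 1: no divisor's leading term divides it; move -1 to the remainder.
  remainder 2x^{3} - 1 ≠ 0; add h_5 = 2x^{3} - 1 to the basis.

S(f_2,h_4): lcm = x^{3}y. S = -xyz^{2} + 2x^{3} - y + 1.
  leading term xyz^{2}: subtract (-2)·h_3 from -xyz^{2} + 2x^{3} - y + 1 → 2x^{3} - 1
  leading term x^{3}: subtract (1)·h_5 from 2x^{3} - 1 → 0
  remainder 0.

S(h_3,h_4): lcm = x^{2}yz^{2}. S = 2yz^{4} + 2x^{2}z^{2} + xy - 2x.
  leading term yz^{4}: no divisor's leading term divides it; move 2yz^{4} to the remainder.
  leading term x^{2}z^{2}: no divisor's leading term divides it; move 2x^{2}z^{2} to the remainder.
  leading term xy: no divisor's leading term divides it; move xy to the remainder.
  leading term x: no divisor's leading term divides it; move -2x to the remainder.
  remainder 2yz^{4} + 2x^{2}z^{2} + xy - 2x ≠ 0; add h_6 = 2yz^{4} + 2x^{2}z^{2} + xy - 2x to the basis.

S(f_1,h_5): lcm = x^{3}y. S = 0.
  remainder 0.

S(f_2,h_5): lcm = x^{3}y. S = 2xyz^{2} + 2y + 1.
  leading term xyz^{2}: subtract (-1)·h_3 from 2xyz^{2} + 2y + 1 → 0
  remainder 0.

S(h_3,h_5): lcm = x^{3}yz^{2}. S = x^{2}y - 2yz^{2} - 2x^{2}.
  leading term x^{2}y: subtract (-1)·h_4 from x^{2}y - 2yz^{2} - 2x^{2} → 0
  remainder 0.

S(h_4,h_5): lcm = x^{3}y. S = -2xyz^{2} - 2x^{3} - 2y.
  leading term xyz^{2}: subtract (1)·h_3 from -2xyz^{2} - 2x^{3} - 2y → -2x^{3} + 1
  leading term x^{3}: subtract (-1)·h_5 from -2x^{3} + 1 → 0
  remainder 0.

S(f_1,h_6): lcm = x^{3}yz^{4}. S = -x^{5}z^{2} + 2x^{4}y + 2yz^{4} + x^{4}.
  leading term x^{5}z^{2}: subtract (2x^{2}z^{2})·h_5 from -x^{5}z^{2} + 2x^{4}y + 2yz^{4} + x^{4} → 2x^{4}y + 2yz^{4} + x^{4} + 2x^{2}z^{2}
  leading term x^{4}y: subtract (-x)·f_1 from 2x^{4}y + 2yz^{4} + x^{4} + 2x^{2}z^{2} → 2yz^{4} + x^{4} + 2x^{2}z^{2} + xy
  leading term yz^{4}: subtract (1)·h_6 from 2yz^{4} + x^{4} + 2x^{2}z^{2} + xy → x^{4} + 2x
  leading term x^{4}: subtract (-2x)·h_5 from x^{4} + 2x → 0
  remainder 0.

S(f_2,h_6): lcm = x^{3}yz^{4}. S = 2xyz^{6} - x^{5}z^{2} + 2x^{4}y - yz^{4} + x^{4} + z^{4}.
  leading term xyz^{6}: subtract (-z^{4})·h_3 from 2xyz^{6} - x^{5}z^{2} + 2x^{4}y - yz^{4} + x^{4} + z^{4} → -x^{5}z^{2} + 2x^{4}y + 2yz^{4} + x^{4}
  leading term x^{5}z^{2}: subtract (2x^{2}z^{2})·h_5 from -x^{5}z^{2} + 2x^{4}y + 2yz^{4} + x^{4} → 2x^{4}y + 2yz^{4} + x^{4} + 2x^{2}z^{2}
  leading term x^{4}y: subtract (-x)·f_1 from 2x^{4}y + 2yz^{4} + x^{4} + 2x^{2}z^{2} → 2yz^{4} + x^{4} + 2x^{2}z^{2} + xy
  leading term yz^{4}: subtract (1)·h_6 from 2yz^{4} + x^{4} + 2x^{2}z^{2} + xy → x^{4} + 2x
  leading term x^{4}: subtract (-2x)·h_5 from x^{4} + 2x → 0
  remainder 0.

S(h_3,h_6): lcm = xyz^{4}. S = -x^{3}z^{2} + 2x^{2}y + yz^{2} + x^{2} - 2z^{2}.
  leading term x^{3}z^{2}: subtract (2z^{2})·h_5 from -x^{3}z^{2} + 2x^{2}y + yz^{2} + x^{2} - 2z^{2} → 2x^{2}y + yz^{2} + x^{2}
  leading term x^{2}y: subtract (-2)·h_4 from 2x^{2}y + yz^{2} + x^{2} → 0
  remainder 0.

S(h_4,h_6): lcm = x^{2}yz^{4}. S = -2yz^{6} - x^{4}z^{2} - 2x^{2}z^{4} + 2x^{3}y + x^{3}.
  leading term yz^{6}: subtract (-z^{2})·h_6 from -2yz^{6} - x^{4}z^{2} - 2x^{2}z^{4} + 2x^{3}y + x^{3} → -x^{4}z^{2} + 2x^{3}y + xyz^{2} + x^{3} - 2xz^{2}
  leading term x^{4}z^{2}: subtract (2xz^{2})·h_5 from -x^{4}z^{2} + 2x^{3}y + xyz^{2} + x^{3} - 2xz^{2} → 2x^{3}y + xyz^{2} + x^{3}
  leading term x^{3}y: subtract (-1)·f_1 from 2x^{3}y + xyz^{2} + x^{3} → xyz^{2} + x^{3} + y
  leading term xyz^{2}: subtract (2)·h_3 from xyz^{2} + x^{3} + y → x^{3} + 2
  leading term x^{3}: subtract (-2)·h_5 from x^{3} + 2 → 0
  remainder 0.

S(h_5,h_6): leading monomials are coprime, so the S-polynomial reduces to 0 (Buchberger's first criterion).
Every S-polynomial of the final basis reduces to 0, so we have a Gröbner basis.
Inter-reduce: drop elements whose leading term is divisible by another's, tail-reduce, and make monic.
Reduced Gröbner basis: {yz^{4} + x^{2}z^{2} - 2xy - x, xyz^{2} + y - 2, x^{3} + 2, x^{2}y - 2yz^{2} - 2x^{2}}.
Label its elements g_1 = yz^{4} + x^{2}z^{2} - 2xy - x, g_2 = xyz^{2} + y - 2, g_3 = x^{3} + 2, g_4 = x^{2}y - 2yz^{2} - 2x^{2}.

Reduce p = x^{2}yz - 2yz^{3} - 2x^{2}z modulo G:
  leading term x^{2}yz: subtract (z)·g_4 from x^{2}yz - 2yz^{3} - 2x^{2}z → 0
  normal form = 0.
Since the normal form is 0, p ∈ I.

x^{2}yz - 2yz^{3} - 2x^{2}z lies in I (it reduces to 0).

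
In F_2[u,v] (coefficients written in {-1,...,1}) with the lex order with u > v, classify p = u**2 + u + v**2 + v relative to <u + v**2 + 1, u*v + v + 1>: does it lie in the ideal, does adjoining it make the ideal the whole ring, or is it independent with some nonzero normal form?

First compute the reduced Gröbner basis of I by Buchberger's algorithm.
f_1 = u + v**2 + 1, LT = u.
f_2 = u*v + v + 1, LT = u*v.

S(f_1,f_2): lcm = u*v. S = v**3 + 1.
  leading term v**3: no divisor's leading term divides it; move v**3 to the remainder.
  leading term 1: no divisor's leading term divides it; move 1 to the remainder.
  remainder v**3 + 1 ≠ 0; add h_3 = v**3 + 1 to the basis.

The other S-polynomials (S(f_1,h_3), S(f_2,h_3)) all reduce to 0 modulo the current basis, so we have a Gröbner basis.
Inter-reduce: drop elements whose leading term is divisible by another's, tail-reduce, and make monic.
Reduced Gröbner basis: {u + v**2 + 1, v**3 + 1}.
Label its elements g_1 = u + v**2 + 1, g_2 = v**3 + 1.

Reduce p = u**2 + u + v**2 + v modulo G:
  leading term u**2: subtract (u)·g_1 from u**2 + u + v**2 + v → u*v**2 + v**2 + v
  leading term u*v**2: subtract (v**2)·g_1 from u*v**2 + v**2 + v → v**4 + v
  leading term v**4: subtract (v)·g_2 from v**4 + v → 0
  normal form = 0.
Since the normal form is 0, p ∈ I.

u**2 + u + v**2 + v lies in I (it reduces to 0).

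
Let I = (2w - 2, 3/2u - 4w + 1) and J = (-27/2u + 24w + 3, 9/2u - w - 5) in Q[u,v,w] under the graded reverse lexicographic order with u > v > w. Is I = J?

Since reduced Gröbner bases are canonical representatives of ideals under a given ordering, it suffices to compute and compare them.
Buchberger on the first generating set:
f_1 = 2w - 2, LT = w.
f_2 = 3/2u - 4w + 1, LT = u.

S(f_1,f_2): leading monomials are coprime, so the S-polynomial reduces to 0 (Buchberger's first criterion).
Every S-polynomial of the final basis reduces to 0, so we have a Gröbner basis.
Inter-reduce: drop elements whose leading term is divisible by another's, tail-reduce, and make monic.
Reduced Gröbner basis: {u - 2, w - 1}.

Buchberger on the second generating set:
h_1 = -27/2u + 24w + 3, LT = u.
h_2 = 9/2u - w - 5, LT = u.

S(h_1,h_2): lcm = u. S = -14/9w + 8/9.
  leading term w: no divisor's leading term divides it; move -14/9w to the remainder.
  leading term 1: no divisor's leading term divides it; move 8/9 to the remainder.
  remainder -14/9w + 8/9 ≠ 0; add k_3 = -14/9w + 8/9 to the basis.

S(h_1,k_3): leading monomials are coprime, so the S-polynomial reduces to 0 (Buchberger's first criterion).
S(h_2,k_3): leading monomials are coprime, so the S-polynomial reduces to 0 (Buchberger's first criterion).
Every S-polynomial of the final basis reduces to 0, so we have a Gröbner basis.
Inter-reduce: drop elements whose leading term is divisible by another's, tail-reduce, and make monic.
Reduced Gröbner basis: {u - 26/21, w - 4/7}.

These differ, so the ideals are not equal.

No, the ideals differ.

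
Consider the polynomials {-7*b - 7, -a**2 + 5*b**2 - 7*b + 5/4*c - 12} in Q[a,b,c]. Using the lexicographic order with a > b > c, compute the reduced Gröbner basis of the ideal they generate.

f_1 = -7*b - 7, LT = b.
f_2 = -a**2 + 5*b**2 - 7*b + 5/4*c - 12, LT = a**2.

The S-polynomials (S(f_1,f_2)) all reduce to 0 modulo the current basis, so we have a Gröbner basis.

G = {a**2 - 5/4*c, b + 1}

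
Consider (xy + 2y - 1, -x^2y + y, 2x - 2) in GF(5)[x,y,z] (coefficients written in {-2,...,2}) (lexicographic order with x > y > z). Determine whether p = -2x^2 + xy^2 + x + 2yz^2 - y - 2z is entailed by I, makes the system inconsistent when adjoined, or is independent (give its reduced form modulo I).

-2x^2 + xy^2 + x + 2yz^2 - y - 2z is independent of I; its normal form modulo I is -z^2 - 2z + 1.

First compute the reduced Gröbner basis of I by Buchberger's algorithm.
f_1 = xy + 2y - 1, LT = xy.
f_2 = -x^2y + y, LT = x^2y.
f_3 = 2x - 2, LT = x.

S(f_1,f_2): lcm = x^2y. S = 2xy - x + y.
  leading term xy: subtract (2)·f_1 from 2xy - x + y → -x + 2y + 2
  leading term x: subtract (2)·f_3 from -x + 2y + 2 → 2y + 1
  leading term y: no divisor's leading term divides it; move 2y to the remainder.
  leading term 1: no divisor's leading term divides it; move 1 to the remainder.
  remainder 2y + 1 ≠ 0; add h_4 = 2y + 1 to the basis.

The other S-polynomials (S(f_1,f_3), S(f_2,f_3), S(f_1,h_4), S(f_2,h_4), S(f_3,h_4)) all reduce to 0 modulo the current basis, so we have a Gröbner basis.
Inter-reduce: drop elements whose leading term is divisible by another's, tail-reduce, and make monic.
Reduced Gröbner basis: {x - 1, y - 2}.
Label its elements g_1 = x - 1, g_2 = y - 2.

Reduce p = -2x^2 + xy^2 + x + 2yz^2 - y - 2z modulo G:
  leading term x^2: subtract (-2x)·g_1 from -2x^2 + xy^2 + x + 2yz^2 - y - 2z → xy^2 - x + 2yz^2 - y - 2z
  leading term xy^2: subtract (y^2)·g_1 from xy^2 - x + 2yz^2 - y - 2z → -x + y^2 + 2yz^2 - y - 2z
  leading term x: subtract (-1)·g_1 from -x + y^2 + 2yz^2 - y - 2z → y^2 + 2yz^2 - y - 2z - 1
  leading term y^2: subtract (y)·g_2 from y^2 + 2yz^2 - y - 2z - 1 → 2yz^2 + y - 2z - 1
  leading term yz^2: subtract (2z^2)·g_2 from 2yz^2 + y - 2z - 1 → y - z^2 - 2z - 1
  leading term y: subtract (1)·g_2 from y - z^2 - 2z - 1 → -z^2 - 2z + 1
  leading term z^2: no divisor's leading term divides it; move -z^2 to the remainder.
  leading term z: no divisor's leading term divides it; move -2z to the remainder.
  leading term 1: no divisor's leading term divides it; move 1 to the remainder.
  normal form = -z^2 - 2z + 1.
The normal form is nonzero, so p ∉ I. Since p minus its normal form lies in I, I + (p) = I + (r) where r = -z^2 - 2z + 1; decide whether this ideal is the whole ring.
Run Buchberger on G together with r (pairs among the g_i already reduce to 0 since G is a Gröbner basis):
g_1 = x - 1, LT = x.
g_2 = y - 2, LT = y.
r = -z^2 - 2z + 1, LT = z^2.

The S-polynomials (S(g_1,g_2), S(g_1,r), S(g_2,r)) all reduce to 0 modulo the current basis, so we have a Gröbner basis.
Inter-reduce: drop elements whose leading term is divisible by another's, tail-reduce, and make monic.
Reduced Gröbner basis: {x - 1, y - 2, z^2 + 2z - 1}.
The reduced Gröbner basis of I + (p) is {x - 1, y - 2, z^2 + 2z - 1} ≠ {1}, a proper ideal, so the enlarged system stays consistent: p is independent of I, with normal form -z^2 - 2z + 1.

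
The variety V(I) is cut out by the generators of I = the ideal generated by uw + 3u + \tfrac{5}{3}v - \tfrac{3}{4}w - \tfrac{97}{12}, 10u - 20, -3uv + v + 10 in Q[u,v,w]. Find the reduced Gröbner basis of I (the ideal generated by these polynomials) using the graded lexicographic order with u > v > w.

G = {u - 2, v - 2, w + 1}

f_1 = uw + 3u + \tfrac{5}{3}v - \tfrac{3}{4}w - \tfrac{97}{12}, LT = uw.
f_2 = 10u - 20, LT = u.
f_3 = -3uv + v + 10, LT = uv.

S(f_1,f_2): lcm = uw. S = 3u + \tfrac{5}{3}v + \tfrac{5}{4}w - \tfrac{97}{12}.
  leading term u: subtract (\tfrac{3}{10})·f_2 from 3u + \tfrac{5}{3}v + \tfrac{5}{4}w - \tfrac{97}{12} → \tfrac{5}{3}v + \tfrac{5}{4}w - \tfrac{25}{12}
  leading term v: no divisor's leading term divides it; move \tfrac{5}{3}v to the remainder.
  leading term w: no divisor's leading term divides it; move \tfrac{5}{4}w to the remainder.
  leading term 1: no divisor's leading term divides it; move -\tfrac{25}{12} to the remainder.
  remainder \tfrac{5}{3}v + \tfrac{5}{4}w - \tfrac{25}{12} ≠ 0; add g_4 = \tfrac{5}{3}v + \tfrac{5}{4}w - \tfrac{25}{12} to the basis.

S(f_1,f_3): lcm = uvw. S = 3uv + \tfrac{5}{3}v^{2} - \tfrac{5}{12}vw - \tfrac{97}{12}v + \tfrac{10}{3}w.
  leading term uv: subtract (\tfrac{3}{10}v)·f_2 from 3uv + \tfrac{5}{3}v^{2} - \tfrac{5}{12}vw - \tfrac{97}{12}v + \tfrac{10}{3}w → \tfrac{5}{3}v^{2} - \tfrac{5}{12}vw - \tfrac{25}{12}v + \tfrac{10}{3}w
  leading term v^{2}: subtract (v)·g_4 from \tfrac{5}{3}v^{2} - \tfrac{5}{12}vw - \tfrac{25}{12}v + \tfrac{10}{3}w → -\tfrac{5}{3}vw + \tfrac{10}{3}w
  leading term vw: subtract (-w)·g_4 from -\tfrac{5}{3}vw + \tfrac{10}{3}w → \tfrac{5}{4}w^{2} + \tfrac{5}{4}w
  leading term w^{2}: no divisor's leading term divides it; move \tfrac{5}{4}w^{2} to the remainder.
  leading term w: no divisor's leading term divides it; move \tfrac{5}{4}w to the remainder.
  remainder \tfrac{5}{4}w^{2} + \tfrac{5}{4}w ≠ 0; add g_5 = \tfrac{5}{4}w^{2} + \tfrac{5}{4}w to the basis.

S(f_2,f_3): lcm = uv. S = -\tfrac{5}{3}v + \tfrac{10}{3}.
  leading term v: subtract (-1)·g_4 from -\tfrac{5}{3}v + \tfrac{10}{3} → \tfrac{5}{4}w + \tfrac{5}{4}
  leading term w: no divisor's leading term divides it; move \tfrac{5}{4}w to the remainder.
  leading term 1: no divisor's leading term divides it; move \tfrac{5}{4} to the remainder.
  remainder \tfrac{5}{4}w + \tfrac{5}{4} ≠ 0; add g_6 = \tfrac{5}{4}w + \tfrac{5}{4} to the basis.

The other S-polynomials (S(f_1,g_4), S(f_2,g_4), S(f_3,g_4), S(f_1,g_5), S(f_2,g_5), S(f_3,g_5), S(g_4,g_5), S(f_1,g_6), S(f_2,g_6), S(f_3,g_6), S(g_4,g_6), S(g_5,g_6)) all reduce to 0 modulo the current basis, so we have a Gröbner basis.
Inter-reduce: drop elements whose leading term is divisible by another's, tail-reduce, and make monic.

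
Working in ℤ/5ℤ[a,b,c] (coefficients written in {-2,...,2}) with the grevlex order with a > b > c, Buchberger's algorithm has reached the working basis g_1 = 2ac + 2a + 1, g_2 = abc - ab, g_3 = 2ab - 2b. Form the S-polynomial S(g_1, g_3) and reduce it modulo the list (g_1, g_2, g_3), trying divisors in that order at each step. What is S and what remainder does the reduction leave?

S(g_1, g_3) = ab + bc - 2b; remainder on division = bc - b.

lcm(LM(g_1), LM(g_3)) = abc.
S = (lcm/LT(g_1))·g_1 − (lcm/LT(g_3))·g_3 = ab + bc - 2b.
Reduce S modulo (g_1, g_2, g_3) in that order:
  leading term ab: subtract (-2)·g_3 from ab + bc - 2b → bc - b
  leading term bc: no divisor's leading term divides it; move bc to the remainder.
  leading term b: no divisor's leading term divides it; move -b to the remainder.
The remainder bc - b is nonzero, so it would be added as the next basis element.
This is the inner loop of Buchberger's algorithm — each nonzero remainder becomes a new basis element.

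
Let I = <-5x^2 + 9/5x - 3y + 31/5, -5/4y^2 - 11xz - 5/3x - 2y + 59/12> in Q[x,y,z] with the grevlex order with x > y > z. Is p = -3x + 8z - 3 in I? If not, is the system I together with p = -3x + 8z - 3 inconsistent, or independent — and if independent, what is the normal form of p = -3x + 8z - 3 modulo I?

-3x + 8z - 3 is independent of I; its normal form modulo I is -3x + 8z - 3.

First compute the reduced Gröbner basis of I by Buchberger's algorithm.
f_1 = -5x^2 + 9/5x - 3y + 31/5, LT = x^2.
f_2 = -5/4y^2 - 11xz - 5/3x - 2y + 59/12, LT = y^2.

S(f_1,f_2): leading monomials are coprime, so the S-polynomial reduces to 0 (Buchberger's first criterion).
Every S-polynomial of the final basis reduces to 0, so we have a Gröbner basis.
Inter-reduce: drop elements whose leading term is divisible by another's, tail-reduce, and make monic.
Reduced Gröbner basis: {x^2 - 9/25x + 3/5y - 31/25, y^2 + 44/5xz + 4/3x + 8/5y - 59/15}.
Label its elements g_1 = x^2 - 9/25x + 3/5y - 31/25, g_2 = y^2 + 44/5xz + 4/3x + 8/5y - 59/15.

Reduce p = -3x + 8z - 3 modulo G:
  leading term x: no divisor's leading term divides it; move -3x to the remainder.
  leading term z: no divisor's leading term divides it; move 8z to the remainder.
  leading term 1: no divisor's leading term divides it; move -3 to the remainder.
  normal form = -3x + 8z - 3.
The normal form is nonzero, so p ∉ I. Since p minus its normal form lies in I, I + (p) = I + (r) where r = -3x + 8z - 3; decide whether this ideal is the whole ring.
Run Buchberger on G together with r (pairs among the g_i already reduce to 0 since G is a Gröbner basis):
g_1 = x^2 - 9/25x + 3/5y - 31/25, LT = x^2.
g_2 = y^2 + 44/5xz + 4/3x + 8/5y - 59/15, LT = y^2.
r = -3x + 8z - 3, LT = x.

S(g_1,g_2): leading monomials are coprime, so the S-polynomial reduces to 0 (Buchberger's first criterion).
S(g_1,r): lcm = x^2. S = 8/3xz - 34/25x + 3/5y - 31/25.
  leading term xz: subtract (-8/9z)·r from 8/3xz - 34/25x + 3/5y - 31/25 → 64/9z^2 - 34/25x + 3/5y - 8/3z - 31/25
  leading term z^2: no divisor's leading term divides it; move 64/9z^2 to the remainder.
  leading term x: subtract (34/75)·r from -34/25x + 3/5y - 8/3z - 31/25 → 3/5y - 472/75z + 3/25
  leading term y: no divisor's leading term divides it; move 3/5y to the remainder.
  leading term z: no divisor's leading term divides it; move -472/75z to the remainder.
  leading term 1: no divisor's leading term divides it; move 3/25 to the remainder.
  remainder 64/9z^2 + 3/5y - 472/75z + 3/25 ≠ 0; add m_4 = 64/9z^2 + 3/5y - 472/75z + 3/25 to the basis.

S(g_2,r): leading monomials are coprime, so the S-polynomial reduces to 0 (Buchberger's first criterion).
S(g_1,m_4): leading monomials are coprime, so the S-polynomial reduces to 0 (Buchberger's first criterion).
S(g_2,m_4): leading monomials are coprime, so the S-polynomial reduces to 0 (Buchberger's first criterion).
S(r,m_4): leading monomials are coprime, so the S-polynomial reduces to 0 (Buchberger's first criterion).
Every S-polynomial of the final basis reduces to 0, so we have a Gröbner basis.
Inter-reduce: drop elements whose leading term is divisible by another's, tail-reduce, and make monic.
Reduced Gröbner basis: {y^2 - 19/50y + 17464/1125z - 4247/750, z^2 + 27/320y - 177/200z + 27/1600, x - 8/3z + 1}.
The reduced Gröbner basis of I + (p) is {y^2 - 19/50y + 17464/1125z - 4247/750, z^2 + 27/320y - 177/200z + 27/1600, x - 8/3z + 1} ≠ {1}, a proper ideal, so the enlarged system stays consistent: p is independent of I, with normal form -3x + 8z - 3.

The remainder on division by a Gröbner basis is unique — it is the normal form.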